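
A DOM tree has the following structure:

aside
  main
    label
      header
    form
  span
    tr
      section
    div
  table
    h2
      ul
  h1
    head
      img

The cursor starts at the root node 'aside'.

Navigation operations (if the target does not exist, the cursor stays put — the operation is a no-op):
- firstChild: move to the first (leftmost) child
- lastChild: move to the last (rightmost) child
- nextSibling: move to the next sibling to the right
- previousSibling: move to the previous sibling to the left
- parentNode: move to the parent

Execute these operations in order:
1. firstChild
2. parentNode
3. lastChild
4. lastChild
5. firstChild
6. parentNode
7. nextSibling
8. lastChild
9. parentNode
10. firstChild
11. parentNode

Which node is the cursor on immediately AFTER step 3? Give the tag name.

Answer: h1

Derivation:
After 1 (firstChild): main
After 2 (parentNode): aside
After 3 (lastChild): h1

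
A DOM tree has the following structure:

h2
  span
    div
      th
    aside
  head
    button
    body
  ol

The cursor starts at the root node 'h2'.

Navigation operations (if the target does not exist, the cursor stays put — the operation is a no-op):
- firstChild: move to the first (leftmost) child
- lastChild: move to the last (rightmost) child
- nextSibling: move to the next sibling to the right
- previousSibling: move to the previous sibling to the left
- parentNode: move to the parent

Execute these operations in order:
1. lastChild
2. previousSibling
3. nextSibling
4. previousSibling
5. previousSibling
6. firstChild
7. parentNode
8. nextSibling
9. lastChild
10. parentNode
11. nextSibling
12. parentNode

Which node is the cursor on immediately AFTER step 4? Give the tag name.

Answer: head

Derivation:
After 1 (lastChild): ol
After 2 (previousSibling): head
After 3 (nextSibling): ol
After 4 (previousSibling): head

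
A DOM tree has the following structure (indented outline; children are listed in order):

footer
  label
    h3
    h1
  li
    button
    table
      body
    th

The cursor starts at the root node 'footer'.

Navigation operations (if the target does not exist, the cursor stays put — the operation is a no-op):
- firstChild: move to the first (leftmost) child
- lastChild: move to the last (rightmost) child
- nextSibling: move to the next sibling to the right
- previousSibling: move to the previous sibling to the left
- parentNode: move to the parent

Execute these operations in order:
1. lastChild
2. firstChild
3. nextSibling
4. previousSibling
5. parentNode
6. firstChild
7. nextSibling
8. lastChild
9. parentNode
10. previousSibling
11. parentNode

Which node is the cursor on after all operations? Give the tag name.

After 1 (lastChild): li
After 2 (firstChild): button
After 3 (nextSibling): table
After 4 (previousSibling): button
After 5 (parentNode): li
After 6 (firstChild): button
After 7 (nextSibling): table
After 8 (lastChild): body
After 9 (parentNode): table
After 10 (previousSibling): button
After 11 (parentNode): li

Answer: li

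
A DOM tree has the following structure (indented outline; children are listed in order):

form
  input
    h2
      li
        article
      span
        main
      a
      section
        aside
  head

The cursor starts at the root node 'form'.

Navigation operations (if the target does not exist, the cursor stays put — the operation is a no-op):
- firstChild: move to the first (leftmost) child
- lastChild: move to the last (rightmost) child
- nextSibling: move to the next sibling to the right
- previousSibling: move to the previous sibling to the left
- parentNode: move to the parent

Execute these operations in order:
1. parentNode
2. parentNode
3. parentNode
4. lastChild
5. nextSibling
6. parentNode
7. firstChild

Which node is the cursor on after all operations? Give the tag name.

After 1 (parentNode): form (no-op, stayed)
After 2 (parentNode): form (no-op, stayed)
After 3 (parentNode): form (no-op, stayed)
After 4 (lastChild): head
After 5 (nextSibling): head (no-op, stayed)
After 6 (parentNode): form
After 7 (firstChild): input

Answer: input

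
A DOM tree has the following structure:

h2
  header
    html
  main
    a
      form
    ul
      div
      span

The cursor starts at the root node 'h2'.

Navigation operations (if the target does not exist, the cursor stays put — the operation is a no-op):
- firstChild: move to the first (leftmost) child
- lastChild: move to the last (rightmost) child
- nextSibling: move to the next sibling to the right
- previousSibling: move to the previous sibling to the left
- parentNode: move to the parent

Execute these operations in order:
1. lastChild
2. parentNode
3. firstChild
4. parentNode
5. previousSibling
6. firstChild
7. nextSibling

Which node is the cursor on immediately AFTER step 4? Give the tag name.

After 1 (lastChild): main
After 2 (parentNode): h2
After 3 (firstChild): header
After 4 (parentNode): h2

Answer: h2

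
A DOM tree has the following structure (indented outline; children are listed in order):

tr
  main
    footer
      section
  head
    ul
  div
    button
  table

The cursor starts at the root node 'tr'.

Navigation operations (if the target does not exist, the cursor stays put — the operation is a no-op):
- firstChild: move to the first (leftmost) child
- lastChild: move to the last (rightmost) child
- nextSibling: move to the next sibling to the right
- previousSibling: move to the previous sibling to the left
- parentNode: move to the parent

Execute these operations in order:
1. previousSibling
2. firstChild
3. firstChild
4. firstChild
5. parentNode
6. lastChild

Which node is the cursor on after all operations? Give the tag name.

After 1 (previousSibling): tr (no-op, stayed)
After 2 (firstChild): main
After 3 (firstChild): footer
After 4 (firstChild): section
After 5 (parentNode): footer
After 6 (lastChild): section

Answer: section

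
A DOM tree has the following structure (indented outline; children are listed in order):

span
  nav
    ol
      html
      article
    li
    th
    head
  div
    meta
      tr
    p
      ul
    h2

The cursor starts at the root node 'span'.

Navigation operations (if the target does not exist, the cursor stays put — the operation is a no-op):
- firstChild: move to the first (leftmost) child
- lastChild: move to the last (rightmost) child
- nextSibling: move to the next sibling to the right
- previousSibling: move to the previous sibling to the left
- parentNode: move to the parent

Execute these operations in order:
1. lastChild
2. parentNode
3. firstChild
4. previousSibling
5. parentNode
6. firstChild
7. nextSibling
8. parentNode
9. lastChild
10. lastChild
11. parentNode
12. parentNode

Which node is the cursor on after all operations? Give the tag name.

Answer: span

Derivation:
After 1 (lastChild): div
After 2 (parentNode): span
After 3 (firstChild): nav
After 4 (previousSibling): nav (no-op, stayed)
After 5 (parentNode): span
After 6 (firstChild): nav
After 7 (nextSibling): div
After 8 (parentNode): span
After 9 (lastChild): div
After 10 (lastChild): h2
After 11 (parentNode): div
After 12 (parentNode): span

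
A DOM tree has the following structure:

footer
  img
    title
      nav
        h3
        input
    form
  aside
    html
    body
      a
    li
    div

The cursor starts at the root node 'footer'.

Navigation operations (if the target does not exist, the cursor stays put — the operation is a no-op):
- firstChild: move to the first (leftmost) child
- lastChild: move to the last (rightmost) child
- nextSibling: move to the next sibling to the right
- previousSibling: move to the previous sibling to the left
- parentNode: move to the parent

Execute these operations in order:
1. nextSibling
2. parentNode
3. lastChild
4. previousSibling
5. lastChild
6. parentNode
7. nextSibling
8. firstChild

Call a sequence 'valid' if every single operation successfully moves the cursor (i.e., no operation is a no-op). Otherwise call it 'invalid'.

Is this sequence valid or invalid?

Answer: invalid

Derivation:
After 1 (nextSibling): footer (no-op, stayed)
After 2 (parentNode): footer (no-op, stayed)
After 3 (lastChild): aside
After 4 (previousSibling): img
After 5 (lastChild): form
After 6 (parentNode): img
After 7 (nextSibling): aside
After 8 (firstChild): html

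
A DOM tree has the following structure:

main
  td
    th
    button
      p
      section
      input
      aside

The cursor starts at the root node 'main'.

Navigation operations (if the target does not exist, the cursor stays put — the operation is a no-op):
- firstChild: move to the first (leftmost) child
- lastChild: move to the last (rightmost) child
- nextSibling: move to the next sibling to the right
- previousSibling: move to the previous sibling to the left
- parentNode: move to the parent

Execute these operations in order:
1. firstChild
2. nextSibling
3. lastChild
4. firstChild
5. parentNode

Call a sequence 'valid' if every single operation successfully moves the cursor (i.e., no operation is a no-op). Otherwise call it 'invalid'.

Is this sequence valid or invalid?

After 1 (firstChild): td
After 2 (nextSibling): td (no-op, stayed)
After 3 (lastChild): button
After 4 (firstChild): p
After 5 (parentNode): button

Answer: invalid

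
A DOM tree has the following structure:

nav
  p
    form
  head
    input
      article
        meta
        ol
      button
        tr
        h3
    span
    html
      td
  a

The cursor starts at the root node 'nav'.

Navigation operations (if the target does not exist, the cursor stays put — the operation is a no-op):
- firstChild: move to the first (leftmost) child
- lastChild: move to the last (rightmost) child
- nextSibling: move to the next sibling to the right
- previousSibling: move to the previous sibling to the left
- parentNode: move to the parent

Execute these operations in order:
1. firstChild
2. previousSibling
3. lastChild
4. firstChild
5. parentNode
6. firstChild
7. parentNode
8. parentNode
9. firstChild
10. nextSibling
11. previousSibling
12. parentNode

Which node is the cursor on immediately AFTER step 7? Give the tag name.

Answer: p

Derivation:
After 1 (firstChild): p
After 2 (previousSibling): p (no-op, stayed)
After 3 (lastChild): form
After 4 (firstChild): form (no-op, stayed)
After 5 (parentNode): p
After 6 (firstChild): form
After 7 (parentNode): p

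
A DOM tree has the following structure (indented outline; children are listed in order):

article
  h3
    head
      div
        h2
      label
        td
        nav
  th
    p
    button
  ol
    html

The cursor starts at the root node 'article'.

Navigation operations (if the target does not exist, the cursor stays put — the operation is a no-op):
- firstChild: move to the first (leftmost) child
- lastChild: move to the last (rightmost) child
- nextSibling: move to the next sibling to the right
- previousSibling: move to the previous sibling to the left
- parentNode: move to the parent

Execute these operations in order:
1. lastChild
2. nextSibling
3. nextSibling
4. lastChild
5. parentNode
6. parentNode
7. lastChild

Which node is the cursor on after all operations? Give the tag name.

After 1 (lastChild): ol
After 2 (nextSibling): ol (no-op, stayed)
After 3 (nextSibling): ol (no-op, stayed)
After 4 (lastChild): html
After 5 (parentNode): ol
After 6 (parentNode): article
After 7 (lastChild): ol

Answer: ol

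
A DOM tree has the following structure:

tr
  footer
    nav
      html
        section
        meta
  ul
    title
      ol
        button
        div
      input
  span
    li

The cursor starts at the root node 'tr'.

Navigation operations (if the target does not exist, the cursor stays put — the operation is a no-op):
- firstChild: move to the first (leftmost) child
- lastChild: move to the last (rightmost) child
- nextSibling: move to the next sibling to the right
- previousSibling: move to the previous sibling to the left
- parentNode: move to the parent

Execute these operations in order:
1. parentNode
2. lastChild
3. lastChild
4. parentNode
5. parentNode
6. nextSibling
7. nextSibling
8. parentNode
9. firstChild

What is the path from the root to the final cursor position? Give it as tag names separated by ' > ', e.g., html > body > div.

After 1 (parentNode): tr (no-op, stayed)
After 2 (lastChild): span
After 3 (lastChild): li
After 4 (parentNode): span
After 5 (parentNode): tr
After 6 (nextSibling): tr (no-op, stayed)
After 7 (nextSibling): tr (no-op, stayed)
After 8 (parentNode): tr (no-op, stayed)
After 9 (firstChild): footer

Answer: tr > footer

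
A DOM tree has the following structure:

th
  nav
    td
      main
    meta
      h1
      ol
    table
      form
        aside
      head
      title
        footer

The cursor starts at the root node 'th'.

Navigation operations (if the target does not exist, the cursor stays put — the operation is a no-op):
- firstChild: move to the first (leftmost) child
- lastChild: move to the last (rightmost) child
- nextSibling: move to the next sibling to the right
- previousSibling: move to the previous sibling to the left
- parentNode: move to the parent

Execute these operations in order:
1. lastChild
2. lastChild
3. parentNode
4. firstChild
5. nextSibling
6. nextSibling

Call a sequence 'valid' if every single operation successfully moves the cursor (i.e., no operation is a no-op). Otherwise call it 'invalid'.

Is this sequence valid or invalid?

After 1 (lastChild): nav
After 2 (lastChild): table
After 3 (parentNode): nav
After 4 (firstChild): td
After 5 (nextSibling): meta
After 6 (nextSibling): table

Answer: valid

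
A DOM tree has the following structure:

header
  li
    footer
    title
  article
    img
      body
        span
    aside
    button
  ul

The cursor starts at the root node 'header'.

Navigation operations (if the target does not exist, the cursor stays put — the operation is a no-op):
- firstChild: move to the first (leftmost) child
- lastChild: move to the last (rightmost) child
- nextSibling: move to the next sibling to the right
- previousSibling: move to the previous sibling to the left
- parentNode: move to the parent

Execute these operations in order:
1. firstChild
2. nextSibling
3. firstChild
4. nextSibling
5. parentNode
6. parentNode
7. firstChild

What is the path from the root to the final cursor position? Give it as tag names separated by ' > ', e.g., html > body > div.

After 1 (firstChild): li
After 2 (nextSibling): article
After 3 (firstChild): img
After 4 (nextSibling): aside
After 5 (parentNode): article
After 6 (parentNode): header
After 7 (firstChild): li

Answer: header > li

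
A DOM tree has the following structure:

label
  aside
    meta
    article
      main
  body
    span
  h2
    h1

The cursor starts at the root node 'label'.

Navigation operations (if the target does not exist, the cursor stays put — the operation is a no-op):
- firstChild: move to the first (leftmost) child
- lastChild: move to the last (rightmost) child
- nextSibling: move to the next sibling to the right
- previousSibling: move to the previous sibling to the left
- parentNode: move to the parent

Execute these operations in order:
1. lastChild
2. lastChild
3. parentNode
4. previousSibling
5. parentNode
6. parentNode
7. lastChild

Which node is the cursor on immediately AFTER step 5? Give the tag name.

After 1 (lastChild): h2
After 2 (lastChild): h1
After 3 (parentNode): h2
After 4 (previousSibling): body
After 5 (parentNode): label

Answer: label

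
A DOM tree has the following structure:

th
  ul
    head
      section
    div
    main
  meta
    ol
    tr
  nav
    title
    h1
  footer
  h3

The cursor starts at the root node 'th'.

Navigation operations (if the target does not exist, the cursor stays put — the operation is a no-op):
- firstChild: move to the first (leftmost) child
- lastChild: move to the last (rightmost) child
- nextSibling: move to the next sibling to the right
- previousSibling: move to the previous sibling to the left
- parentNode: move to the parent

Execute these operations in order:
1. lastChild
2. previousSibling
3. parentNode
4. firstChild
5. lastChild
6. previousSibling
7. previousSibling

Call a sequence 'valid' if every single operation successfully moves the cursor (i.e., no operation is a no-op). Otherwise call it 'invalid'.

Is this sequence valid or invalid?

After 1 (lastChild): h3
After 2 (previousSibling): footer
After 3 (parentNode): th
After 4 (firstChild): ul
After 5 (lastChild): main
After 6 (previousSibling): div
After 7 (previousSibling): head

Answer: valid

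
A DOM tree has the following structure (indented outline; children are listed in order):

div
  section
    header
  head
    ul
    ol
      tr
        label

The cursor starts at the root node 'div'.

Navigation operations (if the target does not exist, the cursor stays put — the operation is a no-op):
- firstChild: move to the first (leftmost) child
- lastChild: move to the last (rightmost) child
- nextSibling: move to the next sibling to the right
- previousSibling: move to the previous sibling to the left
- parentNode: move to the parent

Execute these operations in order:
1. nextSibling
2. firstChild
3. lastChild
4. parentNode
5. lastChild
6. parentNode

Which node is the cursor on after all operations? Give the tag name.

After 1 (nextSibling): div (no-op, stayed)
After 2 (firstChild): section
After 3 (lastChild): header
After 4 (parentNode): section
After 5 (lastChild): header
After 6 (parentNode): section

Answer: section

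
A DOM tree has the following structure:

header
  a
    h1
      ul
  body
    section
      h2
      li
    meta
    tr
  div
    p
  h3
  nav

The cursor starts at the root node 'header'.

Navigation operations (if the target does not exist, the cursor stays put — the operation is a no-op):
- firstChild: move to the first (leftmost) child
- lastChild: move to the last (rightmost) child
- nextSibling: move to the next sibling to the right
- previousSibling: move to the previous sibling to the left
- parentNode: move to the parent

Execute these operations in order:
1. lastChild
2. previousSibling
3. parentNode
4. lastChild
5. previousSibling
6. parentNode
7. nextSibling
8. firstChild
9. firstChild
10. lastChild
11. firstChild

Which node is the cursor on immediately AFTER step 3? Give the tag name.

After 1 (lastChild): nav
After 2 (previousSibling): h3
After 3 (parentNode): header

Answer: header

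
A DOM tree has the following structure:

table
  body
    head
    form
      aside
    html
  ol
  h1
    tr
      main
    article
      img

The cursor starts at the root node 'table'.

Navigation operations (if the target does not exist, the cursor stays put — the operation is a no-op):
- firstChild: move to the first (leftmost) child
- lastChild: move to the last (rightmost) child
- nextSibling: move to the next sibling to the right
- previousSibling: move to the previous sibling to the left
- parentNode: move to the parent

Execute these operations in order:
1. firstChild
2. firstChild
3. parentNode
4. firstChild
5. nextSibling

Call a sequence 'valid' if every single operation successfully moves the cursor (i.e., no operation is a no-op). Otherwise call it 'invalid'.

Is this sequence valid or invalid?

Answer: valid

Derivation:
After 1 (firstChild): body
After 2 (firstChild): head
After 3 (parentNode): body
After 4 (firstChild): head
After 5 (nextSibling): form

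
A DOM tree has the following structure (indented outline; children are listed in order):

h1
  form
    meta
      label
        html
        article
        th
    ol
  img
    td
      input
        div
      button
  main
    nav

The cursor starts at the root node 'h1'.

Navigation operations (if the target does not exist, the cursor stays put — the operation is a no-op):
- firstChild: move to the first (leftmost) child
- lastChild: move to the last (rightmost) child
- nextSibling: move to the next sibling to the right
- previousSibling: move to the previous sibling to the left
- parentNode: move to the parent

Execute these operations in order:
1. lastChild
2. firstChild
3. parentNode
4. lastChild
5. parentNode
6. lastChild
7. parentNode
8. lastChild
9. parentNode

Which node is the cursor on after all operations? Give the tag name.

Answer: main

Derivation:
After 1 (lastChild): main
After 2 (firstChild): nav
After 3 (parentNode): main
After 4 (lastChild): nav
After 5 (parentNode): main
After 6 (lastChild): nav
After 7 (parentNode): main
After 8 (lastChild): nav
After 9 (parentNode): main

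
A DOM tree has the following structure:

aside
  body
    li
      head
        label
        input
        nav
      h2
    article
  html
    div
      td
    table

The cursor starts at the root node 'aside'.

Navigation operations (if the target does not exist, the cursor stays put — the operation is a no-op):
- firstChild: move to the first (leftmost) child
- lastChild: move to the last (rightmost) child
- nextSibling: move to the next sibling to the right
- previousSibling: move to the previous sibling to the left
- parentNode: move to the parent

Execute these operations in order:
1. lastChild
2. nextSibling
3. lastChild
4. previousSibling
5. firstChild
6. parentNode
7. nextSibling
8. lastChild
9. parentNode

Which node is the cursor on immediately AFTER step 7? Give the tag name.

After 1 (lastChild): html
After 2 (nextSibling): html (no-op, stayed)
After 3 (lastChild): table
After 4 (previousSibling): div
After 5 (firstChild): td
After 6 (parentNode): div
After 7 (nextSibling): table

Answer: table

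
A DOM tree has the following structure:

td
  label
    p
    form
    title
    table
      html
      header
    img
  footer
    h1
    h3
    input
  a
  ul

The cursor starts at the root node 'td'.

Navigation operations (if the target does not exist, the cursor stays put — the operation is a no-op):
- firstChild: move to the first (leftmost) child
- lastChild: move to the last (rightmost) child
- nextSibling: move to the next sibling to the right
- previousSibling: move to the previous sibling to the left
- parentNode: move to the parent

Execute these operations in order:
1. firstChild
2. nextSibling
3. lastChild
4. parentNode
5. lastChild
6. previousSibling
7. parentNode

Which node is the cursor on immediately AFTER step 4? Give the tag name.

After 1 (firstChild): label
After 2 (nextSibling): footer
After 3 (lastChild): input
After 4 (parentNode): footer

Answer: footer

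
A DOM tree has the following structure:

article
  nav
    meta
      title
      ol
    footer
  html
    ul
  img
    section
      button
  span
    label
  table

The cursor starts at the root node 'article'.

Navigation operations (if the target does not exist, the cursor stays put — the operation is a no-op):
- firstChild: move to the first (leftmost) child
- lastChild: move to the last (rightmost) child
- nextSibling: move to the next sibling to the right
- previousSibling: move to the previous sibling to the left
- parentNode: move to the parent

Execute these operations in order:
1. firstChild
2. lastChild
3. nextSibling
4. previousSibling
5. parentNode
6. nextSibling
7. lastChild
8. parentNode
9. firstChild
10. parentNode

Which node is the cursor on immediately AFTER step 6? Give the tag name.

After 1 (firstChild): nav
After 2 (lastChild): footer
After 3 (nextSibling): footer (no-op, stayed)
After 4 (previousSibling): meta
After 5 (parentNode): nav
After 6 (nextSibling): html

Answer: html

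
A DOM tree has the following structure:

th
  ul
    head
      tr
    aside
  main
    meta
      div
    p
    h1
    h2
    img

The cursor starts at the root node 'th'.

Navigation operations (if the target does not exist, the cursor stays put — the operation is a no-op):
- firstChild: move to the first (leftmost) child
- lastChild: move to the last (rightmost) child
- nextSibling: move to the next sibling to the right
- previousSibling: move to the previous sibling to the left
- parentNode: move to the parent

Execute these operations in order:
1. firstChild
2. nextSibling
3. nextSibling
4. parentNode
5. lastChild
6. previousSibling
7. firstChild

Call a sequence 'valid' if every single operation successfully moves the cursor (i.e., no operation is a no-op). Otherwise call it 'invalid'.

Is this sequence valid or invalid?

Answer: invalid

Derivation:
After 1 (firstChild): ul
After 2 (nextSibling): main
After 3 (nextSibling): main (no-op, stayed)
After 4 (parentNode): th
After 5 (lastChild): main
After 6 (previousSibling): ul
After 7 (firstChild): head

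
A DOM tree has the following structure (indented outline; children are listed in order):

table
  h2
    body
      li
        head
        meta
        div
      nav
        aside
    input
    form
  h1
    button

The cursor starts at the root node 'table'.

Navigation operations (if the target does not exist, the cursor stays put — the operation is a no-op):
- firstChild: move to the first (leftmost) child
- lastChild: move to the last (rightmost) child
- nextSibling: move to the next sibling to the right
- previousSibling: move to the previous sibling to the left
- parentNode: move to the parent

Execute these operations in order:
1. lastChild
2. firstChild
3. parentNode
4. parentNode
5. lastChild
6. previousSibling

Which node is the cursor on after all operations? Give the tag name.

After 1 (lastChild): h1
After 2 (firstChild): button
After 3 (parentNode): h1
After 4 (parentNode): table
After 5 (lastChild): h1
After 6 (previousSibling): h2

Answer: h2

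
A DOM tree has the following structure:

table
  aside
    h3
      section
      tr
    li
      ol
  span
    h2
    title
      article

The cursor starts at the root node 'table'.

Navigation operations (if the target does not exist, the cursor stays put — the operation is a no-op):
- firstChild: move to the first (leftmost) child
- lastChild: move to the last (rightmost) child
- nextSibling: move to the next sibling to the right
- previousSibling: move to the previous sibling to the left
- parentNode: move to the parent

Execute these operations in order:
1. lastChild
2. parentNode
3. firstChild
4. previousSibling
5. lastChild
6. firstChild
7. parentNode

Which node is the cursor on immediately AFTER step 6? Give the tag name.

After 1 (lastChild): span
After 2 (parentNode): table
After 3 (firstChild): aside
After 4 (previousSibling): aside (no-op, stayed)
After 5 (lastChild): li
After 6 (firstChild): ol

Answer: ol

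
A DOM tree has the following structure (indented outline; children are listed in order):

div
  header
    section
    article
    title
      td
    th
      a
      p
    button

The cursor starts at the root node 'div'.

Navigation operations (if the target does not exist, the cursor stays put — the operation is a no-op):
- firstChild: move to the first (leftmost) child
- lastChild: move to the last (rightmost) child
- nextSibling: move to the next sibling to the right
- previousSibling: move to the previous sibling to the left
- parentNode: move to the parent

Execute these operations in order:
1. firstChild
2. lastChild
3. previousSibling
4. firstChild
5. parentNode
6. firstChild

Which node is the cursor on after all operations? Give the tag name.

Answer: a

Derivation:
After 1 (firstChild): header
After 2 (lastChild): button
After 3 (previousSibling): th
After 4 (firstChild): a
After 5 (parentNode): th
After 6 (firstChild): a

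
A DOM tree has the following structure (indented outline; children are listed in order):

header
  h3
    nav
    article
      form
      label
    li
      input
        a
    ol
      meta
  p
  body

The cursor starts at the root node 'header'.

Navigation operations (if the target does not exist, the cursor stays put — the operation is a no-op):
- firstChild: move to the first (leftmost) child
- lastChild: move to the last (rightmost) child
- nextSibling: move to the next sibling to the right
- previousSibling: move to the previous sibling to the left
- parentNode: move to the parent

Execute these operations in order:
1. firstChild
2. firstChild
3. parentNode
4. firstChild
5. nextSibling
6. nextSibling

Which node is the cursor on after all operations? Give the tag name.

Answer: li

Derivation:
After 1 (firstChild): h3
After 2 (firstChild): nav
After 3 (parentNode): h3
After 4 (firstChild): nav
After 5 (nextSibling): article
After 6 (nextSibling): li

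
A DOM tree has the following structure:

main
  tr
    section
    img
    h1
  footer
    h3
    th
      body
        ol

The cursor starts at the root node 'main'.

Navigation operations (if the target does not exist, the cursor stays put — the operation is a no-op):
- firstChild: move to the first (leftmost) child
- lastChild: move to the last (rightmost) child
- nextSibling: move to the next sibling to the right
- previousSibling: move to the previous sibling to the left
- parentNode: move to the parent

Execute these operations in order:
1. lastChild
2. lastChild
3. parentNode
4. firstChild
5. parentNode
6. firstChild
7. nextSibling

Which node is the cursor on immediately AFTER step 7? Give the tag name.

Answer: th

Derivation:
After 1 (lastChild): footer
After 2 (lastChild): th
After 3 (parentNode): footer
After 4 (firstChild): h3
After 5 (parentNode): footer
After 6 (firstChild): h3
After 7 (nextSibling): th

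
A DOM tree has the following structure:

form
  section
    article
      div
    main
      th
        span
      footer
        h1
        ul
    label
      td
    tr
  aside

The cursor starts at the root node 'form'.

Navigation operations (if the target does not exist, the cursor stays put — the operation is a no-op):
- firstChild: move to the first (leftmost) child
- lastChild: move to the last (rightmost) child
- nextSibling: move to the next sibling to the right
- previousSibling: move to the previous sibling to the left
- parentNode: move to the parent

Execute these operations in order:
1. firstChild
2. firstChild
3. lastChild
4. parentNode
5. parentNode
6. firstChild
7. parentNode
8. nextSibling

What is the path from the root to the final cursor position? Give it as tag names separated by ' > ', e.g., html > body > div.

Answer: form > aside

Derivation:
After 1 (firstChild): section
After 2 (firstChild): article
After 3 (lastChild): div
After 4 (parentNode): article
After 5 (parentNode): section
After 6 (firstChild): article
After 7 (parentNode): section
After 8 (nextSibling): aside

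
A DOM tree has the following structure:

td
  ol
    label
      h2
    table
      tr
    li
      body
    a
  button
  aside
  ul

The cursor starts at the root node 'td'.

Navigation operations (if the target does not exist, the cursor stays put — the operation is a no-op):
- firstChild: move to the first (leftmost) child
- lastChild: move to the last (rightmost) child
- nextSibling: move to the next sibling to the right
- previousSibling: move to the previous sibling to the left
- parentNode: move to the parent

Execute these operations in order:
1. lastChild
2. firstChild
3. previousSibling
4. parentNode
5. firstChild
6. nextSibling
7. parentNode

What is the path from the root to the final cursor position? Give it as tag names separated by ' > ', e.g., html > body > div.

Answer: td

Derivation:
After 1 (lastChild): ul
After 2 (firstChild): ul (no-op, stayed)
After 3 (previousSibling): aside
After 4 (parentNode): td
After 5 (firstChild): ol
After 6 (nextSibling): button
After 7 (parentNode): td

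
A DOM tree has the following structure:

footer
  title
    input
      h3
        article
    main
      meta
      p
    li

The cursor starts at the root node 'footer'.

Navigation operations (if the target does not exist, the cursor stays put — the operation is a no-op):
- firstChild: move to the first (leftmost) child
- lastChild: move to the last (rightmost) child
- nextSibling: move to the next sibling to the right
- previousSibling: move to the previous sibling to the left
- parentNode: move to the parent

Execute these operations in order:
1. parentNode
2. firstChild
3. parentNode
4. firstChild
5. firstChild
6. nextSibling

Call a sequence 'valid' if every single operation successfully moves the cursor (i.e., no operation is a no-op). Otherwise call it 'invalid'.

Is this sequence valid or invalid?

After 1 (parentNode): footer (no-op, stayed)
After 2 (firstChild): title
After 3 (parentNode): footer
After 4 (firstChild): title
After 5 (firstChild): input
After 6 (nextSibling): main

Answer: invalid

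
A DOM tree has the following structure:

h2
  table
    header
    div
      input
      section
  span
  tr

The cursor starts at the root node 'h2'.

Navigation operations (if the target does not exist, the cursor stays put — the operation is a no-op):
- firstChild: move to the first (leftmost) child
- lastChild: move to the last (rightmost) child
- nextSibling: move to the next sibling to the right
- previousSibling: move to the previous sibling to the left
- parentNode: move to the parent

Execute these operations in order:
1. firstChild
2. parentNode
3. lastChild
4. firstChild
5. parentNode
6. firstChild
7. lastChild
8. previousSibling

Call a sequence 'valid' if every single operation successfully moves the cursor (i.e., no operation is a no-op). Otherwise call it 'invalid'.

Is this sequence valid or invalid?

Answer: invalid

Derivation:
After 1 (firstChild): table
After 2 (parentNode): h2
After 3 (lastChild): tr
After 4 (firstChild): tr (no-op, stayed)
After 5 (parentNode): h2
After 6 (firstChild): table
After 7 (lastChild): div
After 8 (previousSibling): header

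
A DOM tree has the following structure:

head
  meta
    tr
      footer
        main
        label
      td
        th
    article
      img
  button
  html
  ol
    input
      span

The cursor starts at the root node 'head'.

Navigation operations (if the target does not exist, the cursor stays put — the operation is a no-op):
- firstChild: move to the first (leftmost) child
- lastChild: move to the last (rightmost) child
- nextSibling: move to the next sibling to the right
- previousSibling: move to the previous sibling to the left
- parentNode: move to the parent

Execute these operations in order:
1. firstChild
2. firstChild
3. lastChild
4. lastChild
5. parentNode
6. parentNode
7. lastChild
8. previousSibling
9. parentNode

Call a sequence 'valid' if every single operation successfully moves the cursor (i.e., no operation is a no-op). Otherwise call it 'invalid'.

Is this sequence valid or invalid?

Answer: valid

Derivation:
After 1 (firstChild): meta
After 2 (firstChild): tr
After 3 (lastChild): td
After 4 (lastChild): th
After 5 (parentNode): td
After 6 (parentNode): tr
After 7 (lastChild): td
After 8 (previousSibling): footer
After 9 (parentNode): tr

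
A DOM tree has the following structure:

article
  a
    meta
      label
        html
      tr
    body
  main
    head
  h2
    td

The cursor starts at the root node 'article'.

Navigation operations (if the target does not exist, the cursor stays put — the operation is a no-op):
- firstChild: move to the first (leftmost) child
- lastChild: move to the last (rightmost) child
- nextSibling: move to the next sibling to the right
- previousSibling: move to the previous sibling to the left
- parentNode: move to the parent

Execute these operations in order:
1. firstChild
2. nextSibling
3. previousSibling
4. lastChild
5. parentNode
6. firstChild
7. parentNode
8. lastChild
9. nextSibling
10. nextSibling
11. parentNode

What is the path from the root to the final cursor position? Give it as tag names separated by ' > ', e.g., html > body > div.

After 1 (firstChild): a
After 2 (nextSibling): main
After 3 (previousSibling): a
After 4 (lastChild): body
After 5 (parentNode): a
After 6 (firstChild): meta
After 7 (parentNode): a
After 8 (lastChild): body
After 9 (nextSibling): body (no-op, stayed)
After 10 (nextSibling): body (no-op, stayed)
After 11 (parentNode): a

Answer: article > a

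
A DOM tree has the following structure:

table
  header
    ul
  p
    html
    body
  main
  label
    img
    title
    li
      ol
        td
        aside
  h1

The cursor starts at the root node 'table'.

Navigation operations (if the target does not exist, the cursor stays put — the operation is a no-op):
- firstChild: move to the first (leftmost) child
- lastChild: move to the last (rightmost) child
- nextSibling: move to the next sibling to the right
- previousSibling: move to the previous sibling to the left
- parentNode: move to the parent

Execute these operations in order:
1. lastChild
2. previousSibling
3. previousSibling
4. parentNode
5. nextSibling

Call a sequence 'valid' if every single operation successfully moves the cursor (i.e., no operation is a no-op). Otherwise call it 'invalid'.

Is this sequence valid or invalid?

Answer: invalid

Derivation:
After 1 (lastChild): h1
After 2 (previousSibling): label
After 3 (previousSibling): main
After 4 (parentNode): table
After 5 (nextSibling): table (no-op, stayed)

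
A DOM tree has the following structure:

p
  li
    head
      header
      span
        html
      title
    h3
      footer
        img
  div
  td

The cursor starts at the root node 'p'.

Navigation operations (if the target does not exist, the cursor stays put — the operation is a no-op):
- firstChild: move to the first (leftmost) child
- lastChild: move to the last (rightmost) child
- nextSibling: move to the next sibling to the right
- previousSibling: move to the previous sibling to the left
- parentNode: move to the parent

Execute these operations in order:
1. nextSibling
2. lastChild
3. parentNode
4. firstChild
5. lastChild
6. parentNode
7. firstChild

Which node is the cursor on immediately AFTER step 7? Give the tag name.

Answer: head

Derivation:
After 1 (nextSibling): p (no-op, stayed)
After 2 (lastChild): td
After 3 (parentNode): p
After 4 (firstChild): li
After 5 (lastChild): h3
After 6 (parentNode): li
After 7 (firstChild): head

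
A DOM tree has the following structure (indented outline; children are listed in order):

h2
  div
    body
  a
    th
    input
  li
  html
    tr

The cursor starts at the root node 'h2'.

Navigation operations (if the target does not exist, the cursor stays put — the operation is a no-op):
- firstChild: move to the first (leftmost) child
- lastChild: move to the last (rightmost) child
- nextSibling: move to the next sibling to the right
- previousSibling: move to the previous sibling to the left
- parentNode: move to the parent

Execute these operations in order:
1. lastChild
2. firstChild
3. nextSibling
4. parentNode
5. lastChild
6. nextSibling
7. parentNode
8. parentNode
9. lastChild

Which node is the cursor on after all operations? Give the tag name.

After 1 (lastChild): html
After 2 (firstChild): tr
After 3 (nextSibling): tr (no-op, stayed)
After 4 (parentNode): html
After 5 (lastChild): tr
After 6 (nextSibling): tr (no-op, stayed)
After 7 (parentNode): html
After 8 (parentNode): h2
After 9 (lastChild): html

Answer: html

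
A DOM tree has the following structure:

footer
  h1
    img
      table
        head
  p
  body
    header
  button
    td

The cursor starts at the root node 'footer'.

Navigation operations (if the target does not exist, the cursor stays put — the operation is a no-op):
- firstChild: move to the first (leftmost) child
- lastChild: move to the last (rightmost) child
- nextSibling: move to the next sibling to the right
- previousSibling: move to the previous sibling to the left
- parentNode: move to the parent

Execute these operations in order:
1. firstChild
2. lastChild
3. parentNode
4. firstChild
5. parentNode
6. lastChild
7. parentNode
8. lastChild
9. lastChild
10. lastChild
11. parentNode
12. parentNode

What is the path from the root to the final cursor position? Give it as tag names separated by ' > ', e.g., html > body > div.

Answer: footer > h1 > img

Derivation:
After 1 (firstChild): h1
After 2 (lastChild): img
After 3 (parentNode): h1
After 4 (firstChild): img
After 5 (parentNode): h1
After 6 (lastChild): img
After 7 (parentNode): h1
After 8 (lastChild): img
After 9 (lastChild): table
After 10 (lastChild): head
After 11 (parentNode): table
After 12 (parentNode): img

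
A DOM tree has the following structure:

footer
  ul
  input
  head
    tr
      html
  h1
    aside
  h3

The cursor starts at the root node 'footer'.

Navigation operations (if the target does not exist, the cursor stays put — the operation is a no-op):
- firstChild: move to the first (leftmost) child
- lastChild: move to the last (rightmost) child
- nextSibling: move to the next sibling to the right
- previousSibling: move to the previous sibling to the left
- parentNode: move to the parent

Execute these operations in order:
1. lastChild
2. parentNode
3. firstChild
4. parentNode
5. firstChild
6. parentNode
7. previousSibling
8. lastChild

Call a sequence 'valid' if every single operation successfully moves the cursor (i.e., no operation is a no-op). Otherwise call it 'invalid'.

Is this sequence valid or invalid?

After 1 (lastChild): h3
After 2 (parentNode): footer
After 3 (firstChild): ul
After 4 (parentNode): footer
After 5 (firstChild): ul
After 6 (parentNode): footer
After 7 (previousSibling): footer (no-op, stayed)
After 8 (lastChild): h3

Answer: invalid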